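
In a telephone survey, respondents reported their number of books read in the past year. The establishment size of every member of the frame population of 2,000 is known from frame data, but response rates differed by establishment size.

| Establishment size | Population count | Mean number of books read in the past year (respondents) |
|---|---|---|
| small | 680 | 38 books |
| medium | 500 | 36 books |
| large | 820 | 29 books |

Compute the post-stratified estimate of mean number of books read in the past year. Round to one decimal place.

33.8

Weight each group's respondent value by its population share:
  small: (680/2,000) × 38 = 12.92
  medium: (500/2,000) × 36 = 9
  large: (820/2,000) × 29 = 11.89
Post-stratified estimate = 33.81 → 33.8.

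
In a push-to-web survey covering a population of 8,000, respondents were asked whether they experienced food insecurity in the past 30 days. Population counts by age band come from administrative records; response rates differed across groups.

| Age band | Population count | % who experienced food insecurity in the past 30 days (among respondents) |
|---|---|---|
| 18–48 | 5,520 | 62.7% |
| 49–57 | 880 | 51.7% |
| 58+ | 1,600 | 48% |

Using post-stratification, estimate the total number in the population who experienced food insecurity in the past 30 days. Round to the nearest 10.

Apply each group's respondent rate to its population count:
  18–48: 5,520 × 62.7% = 3461.04
  49–57: 880 × 51.7% = 454.96
  58+: 1,600 × 48% = 768
Estimated total = 4684 → 4,680.

4,680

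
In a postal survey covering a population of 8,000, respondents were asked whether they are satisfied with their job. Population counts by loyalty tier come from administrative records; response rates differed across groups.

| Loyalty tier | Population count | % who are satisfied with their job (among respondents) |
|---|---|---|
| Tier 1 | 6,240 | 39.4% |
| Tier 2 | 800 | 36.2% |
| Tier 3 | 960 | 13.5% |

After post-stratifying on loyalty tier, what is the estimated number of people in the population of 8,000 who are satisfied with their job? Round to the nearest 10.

Each cell contributes its population count × the respondent rate:
  Tier 1: 6,240 × 39.4% = 2458.56
  Tier 2: 800 × 36.2% = 289.6
  Tier 3: 960 × 13.5% = 129.6
Estimated total = 2877.76 → 2,880.

2,880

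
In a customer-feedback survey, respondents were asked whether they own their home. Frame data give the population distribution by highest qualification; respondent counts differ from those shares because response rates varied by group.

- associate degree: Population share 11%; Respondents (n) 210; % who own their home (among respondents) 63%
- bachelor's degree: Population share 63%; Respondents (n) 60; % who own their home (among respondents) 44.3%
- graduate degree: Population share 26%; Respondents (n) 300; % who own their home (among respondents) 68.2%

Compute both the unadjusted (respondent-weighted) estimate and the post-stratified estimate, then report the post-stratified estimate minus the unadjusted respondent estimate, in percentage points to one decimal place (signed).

-11.2 percentage points

Naive respondent-only estimate (weights = respondent counts):
  (210/570)×63 + (60/570)×44.3 + (300/570)×68.2 = 63.7684%
Reweighting by population highest qualification shares:
  0.11×63 + 0.63×44.3 + 0.26×68.2 = 52.571%
Difference = 52.571 − 63.7684 = -11.1974 pp.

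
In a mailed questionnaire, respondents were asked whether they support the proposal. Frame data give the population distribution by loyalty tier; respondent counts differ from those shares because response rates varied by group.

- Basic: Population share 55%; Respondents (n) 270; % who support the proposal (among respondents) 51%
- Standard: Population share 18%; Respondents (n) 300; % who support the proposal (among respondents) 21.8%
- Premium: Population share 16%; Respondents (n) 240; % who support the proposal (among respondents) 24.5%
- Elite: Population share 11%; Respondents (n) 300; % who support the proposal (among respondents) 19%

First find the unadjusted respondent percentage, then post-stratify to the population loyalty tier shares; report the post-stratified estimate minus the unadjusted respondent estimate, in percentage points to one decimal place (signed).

Unadjusted (pooled respondent) estimate weights by respondent counts:
  (270/1110)×51 + (300/1110)×21.8 + (240/1110)×24.5 + (300/1110)×19 = 28.7297%
Post-stratified estimate weights by population shares:
  0.55×51 + 0.18×21.8 + 0.16×24.5 + 0.11×19 = 37.984%
Difference = 37.984 − 28.7297 = 9.2543 pp.

+9.3 percentage points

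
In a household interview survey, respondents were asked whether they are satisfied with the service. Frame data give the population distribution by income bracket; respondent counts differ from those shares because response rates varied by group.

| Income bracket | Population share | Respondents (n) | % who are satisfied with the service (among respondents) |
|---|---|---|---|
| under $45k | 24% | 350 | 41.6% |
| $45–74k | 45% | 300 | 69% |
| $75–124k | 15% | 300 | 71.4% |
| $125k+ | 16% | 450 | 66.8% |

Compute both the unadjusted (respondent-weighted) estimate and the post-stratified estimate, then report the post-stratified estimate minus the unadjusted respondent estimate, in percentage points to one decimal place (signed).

Naive respondent-only estimate (weights = respondent counts):
  (350/1400)×41.6 + (300/1400)×69 + (300/1400)×71.4 + (450/1400)×66.8 = 61.9571%
Post-stratified estimate weights by population shares:
  0.24×41.6 + 0.45×69 + 0.15×71.4 + 0.16×66.8 = 62.432%
Difference = 62.432 − 61.9571 = 0.4749 pp.

+0.5 percentage points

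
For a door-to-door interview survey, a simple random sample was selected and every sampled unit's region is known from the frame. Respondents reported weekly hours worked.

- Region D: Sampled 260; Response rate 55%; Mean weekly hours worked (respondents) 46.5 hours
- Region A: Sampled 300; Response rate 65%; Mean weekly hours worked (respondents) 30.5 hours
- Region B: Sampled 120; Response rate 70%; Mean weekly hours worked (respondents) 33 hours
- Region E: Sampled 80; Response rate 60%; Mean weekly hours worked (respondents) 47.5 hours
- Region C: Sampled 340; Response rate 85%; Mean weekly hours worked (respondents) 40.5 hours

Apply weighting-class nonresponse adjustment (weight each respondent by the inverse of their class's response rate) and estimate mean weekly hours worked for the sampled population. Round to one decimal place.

38.9

Weighting each respondent by the inverse class response rate inflates each class back to its sampled size, so the class weight is n_sampled:
  Region D: 260 × 46.5 = 12,090
  Region A: 300 × 30.5 = 9150
  Region B: 120 × 33 = 3960
  Region E: 80 × 47.5 = 3800
  Region C: 340 × 40.5 = 13,770
Adjusted estimate = 42,770 / 1,100 = 38.8818 → 38.9.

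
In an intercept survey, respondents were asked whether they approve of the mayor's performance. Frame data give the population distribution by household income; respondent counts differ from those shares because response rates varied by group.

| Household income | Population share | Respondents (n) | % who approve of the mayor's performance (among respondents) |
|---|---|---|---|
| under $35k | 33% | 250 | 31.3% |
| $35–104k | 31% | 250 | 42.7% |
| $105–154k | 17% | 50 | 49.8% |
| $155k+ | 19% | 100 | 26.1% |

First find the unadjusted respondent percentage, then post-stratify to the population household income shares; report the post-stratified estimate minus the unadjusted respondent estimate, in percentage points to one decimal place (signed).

+0.7 percentage points

Unadjusted (pooled respondent) estimate weights by respondent counts:
  (250/650)×31.3 + (250/650)×42.7 + (50/650)×49.8 + (100/650)×26.1 = 36.3077%
Post-stratifying to population shares instead:
  0.33×31.3 + 0.31×42.7 + 0.17×49.8 + 0.19×26.1 = 36.991%
Difference = 36.991 − 36.3077 = 0.6833 pp.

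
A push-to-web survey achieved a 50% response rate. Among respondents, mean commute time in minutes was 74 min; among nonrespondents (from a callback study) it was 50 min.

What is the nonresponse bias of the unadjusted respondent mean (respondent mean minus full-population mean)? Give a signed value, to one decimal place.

+12.0

Nonresponse fraction = 1 − 0.5 = 0.5.
Bias = (nonresponse fraction) × (respondent mean − nonrespondent mean)
     = 0.5 × (74 − 50) = 0.5 × 24 = 12.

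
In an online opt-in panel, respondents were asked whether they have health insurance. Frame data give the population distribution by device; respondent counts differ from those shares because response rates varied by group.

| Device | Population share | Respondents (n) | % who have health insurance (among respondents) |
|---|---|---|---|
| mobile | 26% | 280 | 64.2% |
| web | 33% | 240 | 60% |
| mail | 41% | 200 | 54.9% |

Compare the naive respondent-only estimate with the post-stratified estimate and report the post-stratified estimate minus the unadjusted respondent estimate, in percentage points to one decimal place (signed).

Naive respondent-only estimate (weights = respondent counts):
  (280/720)×64.2 + (240/720)×60 + (200/720)×54.9 = 60.2167%
Post-stratified estimate weights by population shares:
  0.26×64.2 + 0.33×60 + 0.41×54.9 = 59.001%
Difference = 59.001 − 60.2167 = -1.2157 pp.

-1.2 percentage points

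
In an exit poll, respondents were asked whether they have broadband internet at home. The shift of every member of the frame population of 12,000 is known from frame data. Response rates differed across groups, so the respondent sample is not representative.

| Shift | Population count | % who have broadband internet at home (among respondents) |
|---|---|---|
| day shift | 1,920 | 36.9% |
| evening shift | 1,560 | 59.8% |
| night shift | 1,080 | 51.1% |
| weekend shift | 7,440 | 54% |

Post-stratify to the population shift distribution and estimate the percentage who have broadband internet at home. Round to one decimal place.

51.8%

Reweight to the known shift distribution:
  day shift: (1,920/12,000) × 36.9 = 5.904
  evening shift: (1,560/12,000) × 59.8 = 7.774
  night shift: (1,080/12,000) × 51.1 = 4.599
  weekend shift: (7,440/12,000) × 54 = 33.48
Post-stratified estimate = 51.757 → 51.8%.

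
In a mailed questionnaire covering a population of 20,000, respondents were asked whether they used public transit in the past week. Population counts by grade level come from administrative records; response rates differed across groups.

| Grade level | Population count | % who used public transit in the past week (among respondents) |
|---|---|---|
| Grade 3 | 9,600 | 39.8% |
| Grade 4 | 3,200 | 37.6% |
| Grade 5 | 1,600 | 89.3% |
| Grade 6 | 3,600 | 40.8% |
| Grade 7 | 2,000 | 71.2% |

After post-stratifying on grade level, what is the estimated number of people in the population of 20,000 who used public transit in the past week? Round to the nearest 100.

9,300

Estimated count per cell = population count × respondent percentage:
  Grade 3: 9,600 × 39.8% = 3820.8
  Grade 4: 3,200 × 37.6% = 1203.2
  Grade 5: 1,600 × 89.3% = 1428.8
  Grade 6: 3,600 × 40.8% = 1468.8
  Grade 7: 2,000 × 71.2% = 1424
Estimated total = 9345.6 → 9,300.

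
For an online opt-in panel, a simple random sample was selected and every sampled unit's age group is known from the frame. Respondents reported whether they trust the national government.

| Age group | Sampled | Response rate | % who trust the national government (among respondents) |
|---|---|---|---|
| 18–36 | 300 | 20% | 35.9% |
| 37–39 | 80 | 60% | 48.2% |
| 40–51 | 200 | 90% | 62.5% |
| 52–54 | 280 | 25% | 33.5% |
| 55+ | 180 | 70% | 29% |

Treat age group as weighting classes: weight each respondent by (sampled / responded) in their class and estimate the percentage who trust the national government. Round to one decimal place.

Inverse-response-rate weighting restores each class to its sampled count, so class totals weight by n_sampled:
  18–36: 300 × 35.9 = 10,770
  37–39: 80 × 48.2 = 3856
  40–51: 200 × 62.5 = 12,500
  52–54: 280 × 33.5 = 9380
  55+: 180 × 29 = 5220
Adjusted estimate = 41,726 / 1,040 = 40.1212 → 40.1%.

40.1%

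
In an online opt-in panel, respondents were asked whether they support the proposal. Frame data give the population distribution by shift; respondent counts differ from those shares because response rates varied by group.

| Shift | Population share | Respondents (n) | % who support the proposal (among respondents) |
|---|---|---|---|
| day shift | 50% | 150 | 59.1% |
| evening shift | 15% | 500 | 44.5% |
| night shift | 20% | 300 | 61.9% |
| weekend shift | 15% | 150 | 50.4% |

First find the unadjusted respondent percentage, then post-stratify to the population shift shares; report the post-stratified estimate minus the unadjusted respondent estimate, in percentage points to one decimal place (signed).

Without adjustment, the pooled respondent share is:
  (150/1100)×59.1 + (500/1100)×44.5 + (300/1100)×61.9 + (150/1100)×50.4 = 52.0409%
Post-stratified estimate weights by population shares:
  0.5×59.1 + 0.15×44.5 + 0.2×61.9 + 0.15×50.4 = 56.165%
Difference = 56.165 − 52.0409 = 4.1241 pp.

+4.1 percentage points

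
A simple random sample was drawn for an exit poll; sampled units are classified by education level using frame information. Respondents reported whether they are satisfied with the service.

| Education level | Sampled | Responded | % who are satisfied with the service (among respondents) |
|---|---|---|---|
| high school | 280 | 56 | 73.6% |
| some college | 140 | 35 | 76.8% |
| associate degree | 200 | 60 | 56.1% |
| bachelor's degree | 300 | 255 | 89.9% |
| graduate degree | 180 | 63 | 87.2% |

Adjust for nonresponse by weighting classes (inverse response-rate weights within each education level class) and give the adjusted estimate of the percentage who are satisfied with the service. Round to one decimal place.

Class response rates: high school 56/280 = 20%, some college 35/140 = 25%, associate degree 60/200 = 30%, bachelor's degree 255/300 = 85%, graduate degree 63/180 = 35%.
With weight = n_sampled/n_responded per class, the weighted class total is n_sampled:
  high school: 280 × 73.6 = 20,608
  some college: 140 × 76.8 = 10,752
  associate degree: 200 × 56.1 = 11,220
  bachelor's degree: 300 × 89.9 = 26,970
  graduate degree: 180 × 87.2 = 15,696
Adjusted estimate = 85,246 / 1,100 = 77.4964 → 77.5%.

77.5%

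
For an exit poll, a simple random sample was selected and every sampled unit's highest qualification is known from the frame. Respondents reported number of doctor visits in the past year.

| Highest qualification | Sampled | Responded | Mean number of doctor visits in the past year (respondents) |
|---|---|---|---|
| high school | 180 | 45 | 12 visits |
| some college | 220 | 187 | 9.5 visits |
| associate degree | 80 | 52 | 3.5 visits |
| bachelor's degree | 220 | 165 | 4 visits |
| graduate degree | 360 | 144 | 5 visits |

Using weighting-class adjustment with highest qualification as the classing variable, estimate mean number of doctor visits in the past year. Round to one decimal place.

6.8

Response rates by class: high school 45/180 = 25%, some college 187/220 = 85%, associate degree 52/80 = 65%, bachelor's degree 165/220 = 75%, graduate degree 144/360 = 40%.
With weight = n_sampled/n_responded per class, the weighted class total is n_sampled:
  high school: 180 × 12 = 2160
  some college: 220 × 9.5 = 2090
  associate degree: 80 × 3.5 = 280
  bachelor's degree: 220 × 4 = 880
  graduate degree: 360 × 5 = 1800
Adjusted estimate = 7210 / 1,060 = 6.80189 → 6.8.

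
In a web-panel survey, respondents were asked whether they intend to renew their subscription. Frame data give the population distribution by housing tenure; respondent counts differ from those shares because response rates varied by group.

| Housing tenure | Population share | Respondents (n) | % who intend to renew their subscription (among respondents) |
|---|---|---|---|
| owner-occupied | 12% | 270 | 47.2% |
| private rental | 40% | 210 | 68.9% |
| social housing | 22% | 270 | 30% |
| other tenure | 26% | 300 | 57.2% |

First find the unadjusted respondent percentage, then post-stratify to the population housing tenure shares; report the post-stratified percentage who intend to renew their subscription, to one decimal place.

54.7%

Unadjusted (pooled respondent) estimate weights by respondent counts:
  (270/1050)×47.2 + (210/1050)×68.9 + (270/1050)×30 + (300/1050)×57.2 = 49.9743%
Post-stratifying to population shares instead:
  0.12×47.2 + 0.4×68.9 + 0.22×30 + 0.26×57.2 = 54.696%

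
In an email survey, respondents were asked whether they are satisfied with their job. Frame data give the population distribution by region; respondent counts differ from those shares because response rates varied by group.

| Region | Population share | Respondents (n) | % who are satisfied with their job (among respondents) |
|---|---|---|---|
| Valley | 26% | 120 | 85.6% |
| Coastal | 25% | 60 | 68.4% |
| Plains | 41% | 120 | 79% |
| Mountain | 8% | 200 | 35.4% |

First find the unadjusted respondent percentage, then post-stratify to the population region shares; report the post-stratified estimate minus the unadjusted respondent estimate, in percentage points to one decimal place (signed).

+12.7 percentage points

Unadjusted (pooled respondent) estimate weights by respondent counts:
  (120/500)×85.6 + (60/500)×68.4 + (120/500)×79 + (200/500)×35.4 = 61.872%
Reweighting by population region shares:
  0.26×85.6 + 0.25×68.4 + 0.41×79 + 0.08×35.4 = 74.578%
Difference = 74.578 − 61.872 = 12.706 pp.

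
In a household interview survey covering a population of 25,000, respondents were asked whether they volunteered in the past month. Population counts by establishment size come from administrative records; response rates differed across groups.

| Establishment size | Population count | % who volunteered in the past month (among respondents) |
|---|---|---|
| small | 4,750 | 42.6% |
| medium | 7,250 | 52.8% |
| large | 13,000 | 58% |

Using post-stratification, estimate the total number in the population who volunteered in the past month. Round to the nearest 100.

13,400

Apply each group's respondent rate to its population count:
  small: 4,750 × 42.6% = 2023.5
  medium: 7,250 × 52.8% = 3828
  large: 13,000 × 58% = 7540
Estimated total = 13391.5 → 13,400.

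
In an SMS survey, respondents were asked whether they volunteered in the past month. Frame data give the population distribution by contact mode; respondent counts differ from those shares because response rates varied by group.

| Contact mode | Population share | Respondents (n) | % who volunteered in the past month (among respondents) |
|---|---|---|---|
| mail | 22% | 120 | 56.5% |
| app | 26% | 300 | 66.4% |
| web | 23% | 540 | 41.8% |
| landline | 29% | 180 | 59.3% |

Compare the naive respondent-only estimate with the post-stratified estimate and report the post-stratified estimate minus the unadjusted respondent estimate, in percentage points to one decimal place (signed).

+3.9 percentage points

Naive respondent-only estimate (weights = respondent counts):
  (120/1140)×56.5 + (300/1140)×66.4 + (540/1140)×41.8 + (180/1140)×59.3 = 52.5842%
Reweighting by population contact mode shares:
  0.22×56.5 + 0.26×66.4 + 0.23×41.8 + 0.29×59.3 = 56.505%
Difference = 56.505 − 52.5842 = 3.9208 pp.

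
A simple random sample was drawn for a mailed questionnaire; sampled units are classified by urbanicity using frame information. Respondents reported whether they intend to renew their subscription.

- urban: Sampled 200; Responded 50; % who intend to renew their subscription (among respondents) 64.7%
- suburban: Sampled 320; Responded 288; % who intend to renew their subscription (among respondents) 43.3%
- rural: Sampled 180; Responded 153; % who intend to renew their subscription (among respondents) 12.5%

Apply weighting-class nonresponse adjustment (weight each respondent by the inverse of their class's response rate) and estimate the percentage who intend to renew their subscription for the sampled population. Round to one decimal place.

Response rates by class: urban 50/200 = 25%, suburban 288/320 = 90%, rural 153/180 = 85%.
Each respondent's weight = sampled/responded in their class; summing within a class gives n_sampled, so:
  urban: 200 × 64.7 = 12,940
  suburban: 320 × 43.3 = 13,856
  rural: 180 × 12.5 = 2250
Adjusted estimate = 29,046 / 700 = 41.4943 → 41.5%.

41.5%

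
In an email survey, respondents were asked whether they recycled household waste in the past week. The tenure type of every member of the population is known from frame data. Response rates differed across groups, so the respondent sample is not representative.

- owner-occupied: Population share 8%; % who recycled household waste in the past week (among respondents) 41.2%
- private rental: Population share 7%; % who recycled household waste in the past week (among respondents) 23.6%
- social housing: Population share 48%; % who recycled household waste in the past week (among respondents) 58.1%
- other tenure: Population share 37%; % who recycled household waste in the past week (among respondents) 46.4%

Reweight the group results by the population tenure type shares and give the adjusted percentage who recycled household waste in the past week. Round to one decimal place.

Weight each group's respondent value by its population share:
  owner-occupied: 0.08 × 41.2 = 3.296
  private rental: 0.07 × 23.6 = 1.652
  social housing: 0.48 × 58.1 = 27.888
  other tenure: 0.37 × 46.4 = 17.168
Post-stratified estimate = 50.004 → 50.0%.

50.0%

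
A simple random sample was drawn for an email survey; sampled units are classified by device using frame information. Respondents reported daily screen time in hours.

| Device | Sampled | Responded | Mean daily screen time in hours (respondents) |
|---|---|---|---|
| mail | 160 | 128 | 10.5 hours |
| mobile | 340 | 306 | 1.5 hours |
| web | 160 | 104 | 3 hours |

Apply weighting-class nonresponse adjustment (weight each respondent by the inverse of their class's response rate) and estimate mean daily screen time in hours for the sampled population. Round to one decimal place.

4.0

Response rates by class: mail 128/160 = 80%, mobile 306/340 = 90%, web 104/160 = 65%.
Weighting each respondent by the inverse class response rate inflates each class back to its sampled size, so the class weight is n_sampled:
  mail: 160 × 10.5 = 1680
  mobile: 340 × 1.5 = 510
  web: 160 × 3 = 480
Adjusted estimate = 2670 / 660 = 4.04545 → 4.0.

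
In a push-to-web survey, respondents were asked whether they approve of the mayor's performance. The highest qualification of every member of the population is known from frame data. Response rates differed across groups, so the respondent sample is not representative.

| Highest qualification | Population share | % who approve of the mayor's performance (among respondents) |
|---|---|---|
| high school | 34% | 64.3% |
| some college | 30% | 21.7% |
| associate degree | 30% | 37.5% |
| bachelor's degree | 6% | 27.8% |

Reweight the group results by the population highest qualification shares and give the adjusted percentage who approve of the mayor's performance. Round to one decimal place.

41.3%

Post-stratification weights by population share, not respondent share:
  high school: 0.34 × 64.3 = 21.862
  some college: 0.3 × 21.7 = 6.51
  associate degree: 0.3 × 37.5 = 11.25
  bachelor's degree: 0.06 × 27.8 = 1.668
Post-stratified estimate = 41.29 → 41.3%.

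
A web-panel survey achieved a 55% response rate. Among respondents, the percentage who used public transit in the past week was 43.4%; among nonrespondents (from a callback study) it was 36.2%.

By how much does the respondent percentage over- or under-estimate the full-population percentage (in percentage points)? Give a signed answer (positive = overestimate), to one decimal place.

+3.2 percentage points

Nonresponse fraction = 1 − 0.55 = 0.45.
Bias = (nonresponse fraction) × (respondent percentage − nonrespondent percentage)
     = 0.45 × (43.4 − 36.2) = 0.45 × 7.2 = 3.24.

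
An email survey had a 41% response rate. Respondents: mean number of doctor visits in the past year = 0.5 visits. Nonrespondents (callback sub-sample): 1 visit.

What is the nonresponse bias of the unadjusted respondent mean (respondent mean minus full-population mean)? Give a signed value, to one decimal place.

-0.3

Nonresponse fraction = 1 − 0.41 = 0.59.
Bias = (nonresponse fraction) × (respondent mean − nonrespondent mean)
     = 0.59 × (0.5 − 1) = 0.59 × -0.5 = -0.295.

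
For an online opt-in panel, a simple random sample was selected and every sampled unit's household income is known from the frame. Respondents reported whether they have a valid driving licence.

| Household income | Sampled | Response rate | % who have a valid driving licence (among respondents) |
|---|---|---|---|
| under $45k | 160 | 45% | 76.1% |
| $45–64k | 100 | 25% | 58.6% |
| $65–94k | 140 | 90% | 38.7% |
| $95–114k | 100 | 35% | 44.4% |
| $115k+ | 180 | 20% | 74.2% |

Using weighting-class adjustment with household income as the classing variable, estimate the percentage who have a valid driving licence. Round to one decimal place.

60.7%

Weighting each respondent by the inverse class response rate inflates each class back to its sampled size, so the class weight is n_sampled:
  under $45k: 160 × 76.1 = 12,176
  $45–64k: 100 × 58.6 = 5860
  $65–94k: 140 × 38.7 = 5418
  $95–114k: 100 × 44.4 = 4440
  $115k+: 180 × 74.2 = 13,356
Adjusted estimate = 41,250 / 680 = 60.6618 → 60.7%.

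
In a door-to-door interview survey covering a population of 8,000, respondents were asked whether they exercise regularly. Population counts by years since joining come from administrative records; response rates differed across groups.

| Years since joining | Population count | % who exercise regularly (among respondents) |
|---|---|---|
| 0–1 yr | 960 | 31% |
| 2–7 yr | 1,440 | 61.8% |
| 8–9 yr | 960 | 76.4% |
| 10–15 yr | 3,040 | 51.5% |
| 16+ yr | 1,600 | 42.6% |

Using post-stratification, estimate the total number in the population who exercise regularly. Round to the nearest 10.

4,170

Each cell contributes its population count × the respondent rate:
  0–1 yr: 960 × 31% = 297.6
  2–7 yr: 1,440 × 61.8% = 889.92
  8–9 yr: 960 × 76.4% = 733.44
  10–15 yr: 3,040 × 51.5% = 1565.6
  16+ yr: 1,600 × 42.6% = 681.6
Estimated total = 4168.16 → 4,170.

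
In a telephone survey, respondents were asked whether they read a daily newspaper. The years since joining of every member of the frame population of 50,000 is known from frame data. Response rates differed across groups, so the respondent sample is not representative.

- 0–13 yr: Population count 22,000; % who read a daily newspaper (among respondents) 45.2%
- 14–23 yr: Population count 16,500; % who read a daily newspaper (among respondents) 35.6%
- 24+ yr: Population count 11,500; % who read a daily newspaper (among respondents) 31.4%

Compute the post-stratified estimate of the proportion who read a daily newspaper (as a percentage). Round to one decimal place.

Each cell contributes population-share × respondent value:
  0–13 yr: (22,000/50,000) × 45.2 = 19.888
  14–23 yr: (16,500/50,000) × 35.6 = 11.748
  24+ yr: (11,500/50,000) × 31.4 = 7.222
Post-stratified estimate = 38.858 → 38.9%.

38.9%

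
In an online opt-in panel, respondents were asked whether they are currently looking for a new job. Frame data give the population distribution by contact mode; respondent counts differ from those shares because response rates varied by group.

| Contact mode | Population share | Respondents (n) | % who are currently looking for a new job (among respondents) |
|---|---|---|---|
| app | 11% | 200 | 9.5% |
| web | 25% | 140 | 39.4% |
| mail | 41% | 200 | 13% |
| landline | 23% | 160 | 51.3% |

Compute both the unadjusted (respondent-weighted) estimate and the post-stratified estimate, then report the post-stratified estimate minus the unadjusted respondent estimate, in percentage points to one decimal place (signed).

+2.0 percentage points

Without adjustment, the pooled respondent share is:
  (200/700)×9.5 + (140/700)×39.4 + (200/700)×13 + (160/700)×51.3 = 26.0343%
Post-stratifying to population shares instead:
  0.11×9.5 + 0.25×39.4 + 0.41×13 + 0.23×51.3 = 28.024%
Difference = 28.024 − 26.0343 = 1.9897 pp.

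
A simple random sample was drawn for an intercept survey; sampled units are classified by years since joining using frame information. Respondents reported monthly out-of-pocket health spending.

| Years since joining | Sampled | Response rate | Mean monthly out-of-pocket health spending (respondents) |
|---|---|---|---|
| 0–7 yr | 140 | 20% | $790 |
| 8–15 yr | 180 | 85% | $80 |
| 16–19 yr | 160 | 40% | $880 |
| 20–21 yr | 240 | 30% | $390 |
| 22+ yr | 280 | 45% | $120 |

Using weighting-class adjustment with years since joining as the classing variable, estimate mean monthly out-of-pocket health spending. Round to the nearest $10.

Weighting each respondent by the inverse class response rate inflates each class back to its sampled size, so the class weight is n_sampled:
  0–7 yr: 140 × 790 = 110,600
  8–15 yr: 180 × 80 = 14,400
  16–19 yr: 160 × 880 = 140,800
  20–21 yr: 240 × 390 = 93,600
  22+ yr: 280 × 120 = 33,600
Adjusted estimate = 393,000 / 1,000 = 393 → $390.

$390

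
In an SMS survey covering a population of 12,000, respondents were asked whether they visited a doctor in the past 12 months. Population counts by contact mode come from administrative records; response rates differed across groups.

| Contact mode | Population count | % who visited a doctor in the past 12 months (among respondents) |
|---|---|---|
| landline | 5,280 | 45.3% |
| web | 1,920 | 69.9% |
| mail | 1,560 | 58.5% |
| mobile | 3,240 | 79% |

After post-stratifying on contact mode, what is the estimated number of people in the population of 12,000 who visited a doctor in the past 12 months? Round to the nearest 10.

7,210

Each cell contributes its population count × the respondent rate:
  landline: 5,280 × 45.3% = 2391.84
  web: 1,920 × 69.9% = 1342.08
  mail: 1,560 × 58.5% = 912.6
  mobile: 3,240 × 79% = 2559.6
Estimated total = 7206.12 → 7,210.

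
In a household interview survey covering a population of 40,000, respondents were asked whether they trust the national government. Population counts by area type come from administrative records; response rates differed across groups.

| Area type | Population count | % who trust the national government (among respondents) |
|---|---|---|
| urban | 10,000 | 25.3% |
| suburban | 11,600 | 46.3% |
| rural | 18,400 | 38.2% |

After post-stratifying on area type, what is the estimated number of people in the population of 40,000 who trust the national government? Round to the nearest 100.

Estimated count per cell = population count × respondent percentage:
  urban: 10,000 × 25.3% = 2530
  suburban: 11,600 × 46.3% = 5370.8
  rural: 18,400 × 38.2% = 7028.8
Estimated total = 14929.6 → 14,900.

14,900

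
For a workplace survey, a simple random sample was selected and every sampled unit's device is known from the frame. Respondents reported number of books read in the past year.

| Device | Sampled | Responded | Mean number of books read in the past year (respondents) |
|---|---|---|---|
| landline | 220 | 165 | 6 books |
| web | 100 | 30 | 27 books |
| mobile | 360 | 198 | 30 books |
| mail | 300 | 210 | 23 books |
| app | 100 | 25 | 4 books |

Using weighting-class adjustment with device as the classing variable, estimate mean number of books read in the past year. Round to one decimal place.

20.5

Class response rates: landline 165/220 = 75%, web 30/100 = 30%, mobile 198/360 = 55%, mail 210/300 = 70%, app 25/100 = 25%.
With weight = n_sampled/n_responded per class, the weighted class total is n_sampled:
  landline: 220 × 6 = 1320
  web: 100 × 27 = 2700
  mobile: 360 × 30 = 10,800
  mail: 300 × 23 = 6900
  app: 100 × 4 = 400
Adjusted estimate = 22,120 / 1,080 = 20.4815 → 20.5.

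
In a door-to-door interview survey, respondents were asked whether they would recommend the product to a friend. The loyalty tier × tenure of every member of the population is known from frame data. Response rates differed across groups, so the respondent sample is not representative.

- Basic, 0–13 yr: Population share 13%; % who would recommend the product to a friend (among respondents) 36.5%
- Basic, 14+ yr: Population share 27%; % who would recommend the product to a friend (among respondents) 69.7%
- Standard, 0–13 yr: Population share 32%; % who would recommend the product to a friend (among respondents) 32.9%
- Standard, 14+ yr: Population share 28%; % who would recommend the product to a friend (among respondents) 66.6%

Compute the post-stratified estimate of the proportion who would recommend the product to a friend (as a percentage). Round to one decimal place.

52.7%

Reweight to the known loyalty tier × tenure distribution:
  Basic, 0–13 yr: 0.13 × 36.5 = 4.745
  Basic, 14+ yr: 0.27 × 69.7 = 18.819
  Standard, 0–13 yr: 0.32 × 32.9 = 10.528
  Standard, 14+ yr: 0.28 × 66.6 = 18.648
Post-stratified estimate = 52.74 → 52.7%.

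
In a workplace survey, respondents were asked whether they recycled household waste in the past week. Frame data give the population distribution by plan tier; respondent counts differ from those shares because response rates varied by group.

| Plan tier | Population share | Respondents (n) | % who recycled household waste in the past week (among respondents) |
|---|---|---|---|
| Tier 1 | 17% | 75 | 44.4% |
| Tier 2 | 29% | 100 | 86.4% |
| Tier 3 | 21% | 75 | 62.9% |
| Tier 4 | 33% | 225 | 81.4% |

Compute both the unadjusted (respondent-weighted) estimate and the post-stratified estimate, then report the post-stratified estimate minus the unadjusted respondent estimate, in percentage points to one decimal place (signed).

-1.0 percentage points

Naive respondent-only estimate (weights = respondent counts):
  (75/475)×44.4 + (100/475)×86.4 + (75/475)×62.9 + (225/475)×81.4 = 73.6895%
Post-stratified estimate weights by population shares:
  0.17×44.4 + 0.29×86.4 + 0.21×62.9 + 0.33×81.4 = 72.675%
Difference = 72.675 − 73.6895 = -1.0145 pp.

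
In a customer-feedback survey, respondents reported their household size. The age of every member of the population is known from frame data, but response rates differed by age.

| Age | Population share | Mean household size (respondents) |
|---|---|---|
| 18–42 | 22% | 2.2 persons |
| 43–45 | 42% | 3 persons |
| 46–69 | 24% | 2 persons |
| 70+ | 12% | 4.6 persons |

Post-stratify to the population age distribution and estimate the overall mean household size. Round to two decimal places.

Post-stratification weights by population share, not respondent share:
  18–42: 0.22 × 2.2 = 0.484
  43–45: 0.42 × 3 = 1.26
  46–69: 0.24 × 2 = 0.48
  70+: 0.12 × 4.6 = 0.552
Post-stratified estimate = 2.776 → 2.78.

2.78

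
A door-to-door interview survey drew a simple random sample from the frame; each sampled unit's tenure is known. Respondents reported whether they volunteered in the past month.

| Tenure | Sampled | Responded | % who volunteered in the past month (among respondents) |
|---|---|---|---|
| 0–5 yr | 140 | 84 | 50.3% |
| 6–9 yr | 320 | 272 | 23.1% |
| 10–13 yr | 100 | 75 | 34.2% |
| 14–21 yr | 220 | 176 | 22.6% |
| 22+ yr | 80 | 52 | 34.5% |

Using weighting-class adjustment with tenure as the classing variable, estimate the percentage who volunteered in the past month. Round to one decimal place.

29.8%

Response rates by class: 0–5 yr 84/140 = 60%, 6–9 yr 272/320 = 85%, 10–13 yr 75/100 = 75%, 14–21 yr 176/220 = 80%, 22+ yr 52/80 = 65%.
Each respondent's weight = sampled/responded in their class; summing within a class gives n_sampled, so:
  0–5 yr: 140 × 50.3 = 7042
  6–9 yr: 320 × 23.1 = 7392
  10–13 yr: 100 × 34.2 = 3420
  14–21 yr: 220 × 22.6 = 4972
  22+ yr: 80 × 34.5 = 2760
Adjusted estimate = 25,586 / 860 = 29.7512 → 29.8%.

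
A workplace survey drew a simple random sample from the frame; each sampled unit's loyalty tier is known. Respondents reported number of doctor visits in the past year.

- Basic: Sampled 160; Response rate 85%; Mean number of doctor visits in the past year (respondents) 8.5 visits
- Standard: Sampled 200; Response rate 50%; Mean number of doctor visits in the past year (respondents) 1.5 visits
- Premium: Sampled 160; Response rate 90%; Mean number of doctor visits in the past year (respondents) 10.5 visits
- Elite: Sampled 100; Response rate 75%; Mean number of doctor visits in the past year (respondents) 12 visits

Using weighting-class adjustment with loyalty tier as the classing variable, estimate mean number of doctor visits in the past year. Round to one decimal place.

Weighting each respondent by the inverse class response rate inflates each class back to its sampled size, so the class weight is n_sampled:
  Basic: 160 × 8.5 = 1360
  Standard: 200 × 1.5 = 300
  Premium: 160 × 10.5 = 1680
  Elite: 100 × 12 = 1200
Adjusted estimate = 4540 / 620 = 7.32258 → 7.3.

7.3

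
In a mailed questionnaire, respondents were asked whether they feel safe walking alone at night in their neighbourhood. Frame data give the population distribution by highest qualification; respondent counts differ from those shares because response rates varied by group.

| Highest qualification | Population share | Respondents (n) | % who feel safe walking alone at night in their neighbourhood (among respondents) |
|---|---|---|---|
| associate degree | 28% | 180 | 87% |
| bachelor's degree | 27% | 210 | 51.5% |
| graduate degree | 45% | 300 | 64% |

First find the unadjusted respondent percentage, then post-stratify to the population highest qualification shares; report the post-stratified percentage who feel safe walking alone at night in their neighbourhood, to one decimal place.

67.1%

Naive respondent-only estimate (weights = respondent counts):
  (180/690)×87 + (210/690)×51.5 + (300/690)×64 = 66.1957%
Post-stratifying to population shares instead:
  0.28×87 + 0.27×51.5 + 0.45×64 = 67.065%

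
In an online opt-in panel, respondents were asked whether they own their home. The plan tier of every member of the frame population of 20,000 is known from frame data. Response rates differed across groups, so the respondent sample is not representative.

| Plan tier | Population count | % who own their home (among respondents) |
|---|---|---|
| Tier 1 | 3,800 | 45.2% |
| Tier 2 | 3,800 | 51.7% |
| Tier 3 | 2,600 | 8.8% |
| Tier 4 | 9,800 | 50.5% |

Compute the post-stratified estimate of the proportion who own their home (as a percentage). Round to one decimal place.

Post-stratification weights by population share, not respondent share:
  Tier 1: (3,800/20,000) × 45.2 = 8.588
  Tier 2: (3,800/20,000) × 51.7 = 9.823
  Tier 3: (2,600/20,000) × 8.8 = 1.144
  Tier 4: (9,800/20,000) × 50.5 = 24.745
Post-stratified estimate = 44.3 → 44.3%.

44.3%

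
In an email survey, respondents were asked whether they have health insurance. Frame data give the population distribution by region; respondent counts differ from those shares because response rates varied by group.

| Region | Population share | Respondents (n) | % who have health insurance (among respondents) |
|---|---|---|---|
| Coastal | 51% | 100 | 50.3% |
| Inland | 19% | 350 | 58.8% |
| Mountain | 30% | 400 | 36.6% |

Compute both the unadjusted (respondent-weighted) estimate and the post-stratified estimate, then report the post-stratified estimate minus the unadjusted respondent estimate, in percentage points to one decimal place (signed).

+0.5 percentage points

Naive respondent-only estimate (weights = respondent counts):
  (100/850)×50.3 + (350/850)×58.8 + (400/850)×36.6 = 47.3529%
Post-stratified estimate weights by population shares:
  0.51×50.3 + 0.19×58.8 + 0.3×36.6 = 47.805%
Difference = 47.805 − 47.3529 = 0.4521 pp.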